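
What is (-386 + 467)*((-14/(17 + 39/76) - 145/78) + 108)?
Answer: 295281639/34606 ≈ 8532.7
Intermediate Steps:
(-386 + 467)*((-14/(17 + 39/76) - 145/78) + 108) = 81*((-14/(17 + 39*(1/76)) - 145*1/78) + 108) = 81*((-14/(17 + 39/76) - 145/78) + 108) = 81*((-14/1331/76 - 145/78) + 108) = 81*((-14*76/1331 - 145/78) + 108) = 81*((-1064/1331 - 145/78) + 108) = 81*(-275987/103818 + 108) = 81*(10936357/103818) = 295281639/34606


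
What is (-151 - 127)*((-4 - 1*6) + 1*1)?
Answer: 2502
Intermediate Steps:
(-151 - 127)*((-4 - 1*6) + 1*1) = -278*((-4 - 6) + 1) = -278*(-10 + 1) = -278*(-9) = 2502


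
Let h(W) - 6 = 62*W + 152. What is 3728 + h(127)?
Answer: 11760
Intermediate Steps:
h(W) = 158 + 62*W (h(W) = 6 + (62*W + 152) = 6 + (152 + 62*W) = 158 + 62*W)
3728 + h(127) = 3728 + (158 + 62*127) = 3728 + (158 + 7874) = 3728 + 8032 = 11760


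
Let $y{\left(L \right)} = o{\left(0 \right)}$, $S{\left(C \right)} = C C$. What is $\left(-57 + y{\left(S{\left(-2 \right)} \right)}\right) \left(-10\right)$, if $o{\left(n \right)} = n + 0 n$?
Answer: $570$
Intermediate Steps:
$S{\left(C \right)} = C^{2}$
$o{\left(n \right)} = n$ ($o{\left(n \right)} = n + 0 = n$)
$y{\left(L \right)} = 0$
$\left(-57 + y{\left(S{\left(-2 \right)} \right)}\right) \left(-10\right) = \left(-57 + 0\right) \left(-10\right) = \left(-57\right) \left(-10\right) = 570$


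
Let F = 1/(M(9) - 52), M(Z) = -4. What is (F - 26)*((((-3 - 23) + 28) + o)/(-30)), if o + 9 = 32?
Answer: 7285/336 ≈ 21.682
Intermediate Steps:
F = -1/56 (F = 1/(-4 - 52) = 1/(-56) = -1/56 ≈ -0.017857)
o = 23 (o = -9 + 32 = 23)
(F - 26)*((((-3 - 23) + 28) + o)/(-30)) = (-1/56 - 26)*((((-3 - 23) + 28) + 23)/(-30)) = -1457*((-26 + 28) + 23)*(-1)/(56*30) = -1457*(2 + 23)*(-1)/(56*30) = -36425*(-1)/(56*30) = -1457/56*(-⅚) = 7285/336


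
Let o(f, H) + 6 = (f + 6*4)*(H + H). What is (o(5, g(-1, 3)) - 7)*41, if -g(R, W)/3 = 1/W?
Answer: -2911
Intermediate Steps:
g(R, W) = -3/W
o(f, H) = -6 + 2*H*(24 + f) (o(f, H) = -6 + (f + 6*4)*(H + H) = -6 + (f + 24)*(2*H) = -6 + (24 + f)*(2*H) = -6 + 2*H*(24 + f))
(o(5, g(-1, 3)) - 7)*41 = ((-6 + 48*(-3/3) + 2*(-3/3)*5) - 7)*41 = ((-6 + 48*(-3*1/3) + 2*(-3*1/3)*5) - 7)*41 = ((-6 + 48*(-1) + 2*(-1)*5) - 7)*41 = ((-6 - 48 - 10) - 7)*41 = (-64 - 7)*41 = -71*41 = -2911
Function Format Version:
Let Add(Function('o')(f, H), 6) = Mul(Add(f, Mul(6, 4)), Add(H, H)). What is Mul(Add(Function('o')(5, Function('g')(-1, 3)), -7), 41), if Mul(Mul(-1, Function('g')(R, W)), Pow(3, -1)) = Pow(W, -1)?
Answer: -2911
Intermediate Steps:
Function('g')(R, W) = Mul(-3, Pow(W, -1))
Function('o')(f, H) = Add(-6, Mul(2, H, Add(24, f))) (Function('o')(f, H) = Add(-6, Mul(Add(f, Mul(6, 4)), Add(H, H))) = Add(-6, Mul(Add(f, 24), Mul(2, H))) = Add(-6, Mul(Add(24, f), Mul(2, H))) = Add(-6, Mul(2, H, Add(24, f))))
Mul(Add(Function('o')(5, Function('g')(-1, 3)), -7), 41) = Mul(Add(Add(-6, Mul(48, Mul(-3, Pow(3, -1))), Mul(2, Mul(-3, Pow(3, -1)), 5)), -7), 41) = Mul(Add(Add(-6, Mul(48, Mul(-3, Rational(1, 3))), Mul(2, Mul(-3, Rational(1, 3)), 5)), -7), 41) = Mul(Add(Add(-6, Mul(48, -1), Mul(2, -1, 5)), -7), 41) = Mul(Add(Add(-6, -48, -10), -7), 41) = Mul(Add(-64, -7), 41) = Mul(-71, 41) = -2911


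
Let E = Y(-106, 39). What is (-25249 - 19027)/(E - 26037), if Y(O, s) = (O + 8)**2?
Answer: 44276/16433 ≈ 2.6943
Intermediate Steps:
Y(O, s) = (8 + O)**2
E = 9604 (E = (8 - 106)**2 = (-98)**2 = 9604)
(-25249 - 19027)/(E - 26037) = (-25249 - 19027)/(9604 - 26037) = -44276/(-16433) = -44276*(-1/16433) = 44276/16433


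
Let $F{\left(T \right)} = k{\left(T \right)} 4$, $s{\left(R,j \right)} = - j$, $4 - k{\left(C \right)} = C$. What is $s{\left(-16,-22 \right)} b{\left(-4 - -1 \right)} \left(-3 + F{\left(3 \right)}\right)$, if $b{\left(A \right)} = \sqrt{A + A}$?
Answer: $22 i \sqrt{6} \approx 53.889 i$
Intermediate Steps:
$k{\left(C \right)} = 4 - C$
$F{\left(T \right)} = 16 - 4 T$ ($F{\left(T \right)} = \left(4 - T\right) 4 = 16 - 4 T$)
$b{\left(A \right)} = \sqrt{2} \sqrt{A}$ ($b{\left(A \right)} = \sqrt{2 A} = \sqrt{2} \sqrt{A}$)
$s{\left(-16,-22 \right)} b{\left(-4 - -1 \right)} \left(-3 + F{\left(3 \right)}\right) = \left(-1\right) \left(-22\right) \sqrt{2} \sqrt{-4 - -1} \left(-3 + \left(16 - 12\right)\right) = 22 \sqrt{2} \sqrt{-4 + 1} \left(-3 + \left(16 - 12\right)\right) = 22 \sqrt{2} \sqrt{-3} \left(-3 + 4\right) = 22 \sqrt{2} i \sqrt{3} \cdot 1 = 22 i \sqrt{6} \cdot 1 = 22 i \sqrt{6}$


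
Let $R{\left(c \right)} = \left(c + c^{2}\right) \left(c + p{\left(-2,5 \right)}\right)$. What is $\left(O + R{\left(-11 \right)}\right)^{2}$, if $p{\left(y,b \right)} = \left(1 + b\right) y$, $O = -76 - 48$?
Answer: $7043716$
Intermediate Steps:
$O = -124$
$p{\left(y,b \right)} = y \left(1 + b\right)$
$R{\left(c \right)} = \left(-12 + c\right) \left(c + c^{2}\right)$ ($R{\left(c \right)} = \left(c + c^{2}\right) \left(c - 2 \left(1 + 5\right)\right) = \left(c + c^{2}\right) \left(c - 12\right) = \left(c + c^{2}\right) \left(-12 + c\right) = \left(-12 + c\right) \left(c + c^{2}\right)$)
$\left(O + R{\left(-11 \right)}\right)^{2} = \left(-124 - 11 \left(-12 + \left(-11\right)^{2} - -121\right)\right)^{2} = \left(-124 - 11 \left(-12 + 121 + 121\right)\right)^{2} = \left(-124 - 2530\right)^{2} = \left(-2654\right)^{2} = 7043716$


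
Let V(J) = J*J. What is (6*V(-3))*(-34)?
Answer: -1836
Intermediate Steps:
V(J) = J²
(6*V(-3))*(-34) = (6*(-3)²)*(-34) = (6*9)*(-34) = 54*(-34) = -1836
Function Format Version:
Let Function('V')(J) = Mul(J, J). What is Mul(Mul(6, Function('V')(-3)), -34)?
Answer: -1836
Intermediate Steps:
Function('V')(J) = Pow(J, 2)
Mul(Mul(6, Function('V')(-3)), -34) = Mul(Mul(6, Pow(-3, 2)), -34) = Mul(Mul(6, 9), -34) = Mul(54, -34) = -1836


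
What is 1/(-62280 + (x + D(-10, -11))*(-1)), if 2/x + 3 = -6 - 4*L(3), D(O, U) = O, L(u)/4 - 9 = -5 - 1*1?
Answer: -57/3549388 ≈ -1.6059e-5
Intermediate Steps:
L(u) = 12 (L(u) = 36 + 4*(-5 - 1*1) = 36 + 4*(-5 - 1) = 36 + 4*(-6) = 36 - 24 = 12)
x = -2/57 (x = 2/(-3 + (-6 - 4*12)) = 2/(-3 + (-6 - 48)) = 2/(-3 - 54) = 2/(-57) = 2*(-1/57) = -2/57 ≈ -0.035088)
1/(-62280 + (x + D(-10, -11))*(-1)) = 1/(-62280 + (-2/57 - 10)*(-1)) = 1/(-62280 - 572/57*(-1)) = 1/(-62280 + 572/57) = 1/(-3549388/57) = -57/3549388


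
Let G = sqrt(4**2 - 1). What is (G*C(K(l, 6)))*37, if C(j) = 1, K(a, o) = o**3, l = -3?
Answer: 37*sqrt(15) ≈ 143.30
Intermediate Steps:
G = sqrt(15) (G = sqrt(16 - 1) = sqrt(15) ≈ 3.8730)
(G*C(K(l, 6)))*37 = (sqrt(15)*1)*37 = sqrt(15)*37 = 37*sqrt(15)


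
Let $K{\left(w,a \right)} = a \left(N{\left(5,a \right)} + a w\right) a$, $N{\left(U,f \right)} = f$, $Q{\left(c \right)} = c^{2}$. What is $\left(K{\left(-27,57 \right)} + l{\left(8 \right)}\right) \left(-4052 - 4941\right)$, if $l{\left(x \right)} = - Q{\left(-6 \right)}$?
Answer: $43301780622$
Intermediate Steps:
$l{\left(x \right)} = -36$ ($l{\left(x \right)} = - \left(-6\right)^{2} = \left(-1\right) 36 = -36$)
$K{\left(w,a \right)} = a^{2} \left(a + a w\right)$ ($K{\left(w,a \right)} = a \left(a + a w\right) a = a^{2} \left(a + a w\right)$)
$\left(K{\left(-27,57 \right)} + l{\left(8 \right)}\right) \left(-4052 - 4941\right) = \left(57^{3} \left(1 - 27\right) - 36\right) \left(-4052 - 4941\right) = \left(185193 \left(-26\right) - 36\right) \left(-8993\right) = \left(-4815018 - 36\right) \left(-8993\right) = \left(-4815054\right) \left(-8993\right) = 43301780622$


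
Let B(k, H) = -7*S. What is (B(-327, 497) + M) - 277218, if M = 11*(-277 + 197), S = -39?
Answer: -277825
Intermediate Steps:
B(k, H) = 273 (B(k, H) = -7*(-39) = 273)
M = -880 (M = 11*(-80) = -880)
(B(-327, 497) + M) - 277218 = (273 - 880) - 277218 = -607 - 277218 = -277825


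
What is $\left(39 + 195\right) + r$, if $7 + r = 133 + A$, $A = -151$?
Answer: $209$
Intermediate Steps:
$r = -25$ ($r = -7 + \left(133 - 151\right) = -7 - 18 = -25$)
$\left(39 + 195\right) + r = \left(39 + 195\right) - 25 = 234 - 25 = 209$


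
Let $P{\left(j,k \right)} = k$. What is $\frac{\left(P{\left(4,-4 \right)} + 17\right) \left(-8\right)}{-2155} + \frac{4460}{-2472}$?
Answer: $- \frac{2338553}{1331790} \approx -1.7559$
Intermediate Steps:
$\frac{\left(P{\left(4,-4 \right)} + 17\right) \left(-8\right)}{-2155} + \frac{4460}{-2472} = \frac{\left(-4 + 17\right) \left(-8\right)}{-2155} + \frac{4460}{-2472} = 13 \left(-8\right) \left(- \frac{1}{2155}\right) + 4460 \left(- \frac{1}{2472}\right) = \left(-104\right) \left(- \frac{1}{2155}\right) - \frac{1115}{618} = \frac{104}{2155} - \frac{1115}{618} = - \frac{2338553}{1331790}$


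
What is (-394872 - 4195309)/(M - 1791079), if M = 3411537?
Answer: -4590181/1620458 ≈ -2.8326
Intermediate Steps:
(-394872 - 4195309)/(M - 1791079) = (-394872 - 4195309)/(3411537 - 1791079) = -4590181/1620458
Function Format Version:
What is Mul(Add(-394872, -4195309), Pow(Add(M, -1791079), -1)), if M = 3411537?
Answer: Rational(-4590181, 1620458) ≈ -2.8326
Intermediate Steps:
Mul(Add(-394872, -4195309), Pow(Add(M, -1791079), -1)) = Mul(Add(-394872, -4195309), Pow(Add(3411537, -1791079), -1)) = Mul(-4590181, Pow(1620458, -1)) = Mul(-4590181, Rational(1, 1620458)) = Rational(-4590181, 1620458)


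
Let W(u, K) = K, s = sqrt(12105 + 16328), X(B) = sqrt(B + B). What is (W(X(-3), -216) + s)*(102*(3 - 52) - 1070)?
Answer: 1310688 - 6068*sqrt(28433) ≈ 2.8750e+5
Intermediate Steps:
X(B) = sqrt(2)*sqrt(B) (X(B) = sqrt(2*B) = sqrt(2)*sqrt(B))
s = sqrt(28433) ≈ 168.62
(W(X(-3), -216) + s)*(102*(3 - 52) - 1070) = (-216 + sqrt(28433))*(102*(3 - 52) - 1070) = (-216 + sqrt(28433))*(102*(-49) - 1070) = (-216 + sqrt(28433))*(-4998 - 1070) = (-216 + sqrt(28433))*(-6068) = 1310688 - 6068*sqrt(28433)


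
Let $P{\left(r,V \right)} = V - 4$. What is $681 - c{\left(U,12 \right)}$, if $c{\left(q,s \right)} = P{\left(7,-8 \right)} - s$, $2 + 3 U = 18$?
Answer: $705$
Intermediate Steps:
$U = \frac{16}{3}$ ($U = - \frac{2}{3} + \frac{1}{3} \cdot 18 = - \frac{2}{3} + 6 = \frac{16}{3} \approx 5.3333$)
$P{\left(r,V \right)} = -4 + V$ ($P{\left(r,V \right)} = V - 4 = -4 + V$)
$c{\left(q,s \right)} = -12 - s$ ($c{\left(q,s \right)} = \left(-4 - 8\right) - s = -12 - s$)
$681 - c{\left(U,12 \right)} = 681 - \left(-12 - 12\right) = 681 - -24 = 681 + 24 = 705$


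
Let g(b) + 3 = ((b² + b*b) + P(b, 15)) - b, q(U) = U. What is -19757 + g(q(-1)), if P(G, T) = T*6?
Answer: -19667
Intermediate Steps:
P(G, T) = 6*T
g(b) = 87 - b + 2*b² (g(b) = -3 + (((b² + b*b) + 6*15) - b) = -3 + (((b² + b²) + 90) - b) = -3 + ((2*b² + 90) - b) = -3 + ((90 + 2*b²) - b) = -3 + (90 - b + 2*b²) = 87 - b + 2*b²)
-19757 + g(q(-1)) = -19757 + (87 - 1*(-1) + 2*(-1)²) = -19757 + (87 + 1 + 2*1) = -19757 + (87 + 1 + 2) = -19757 + 90 = -19667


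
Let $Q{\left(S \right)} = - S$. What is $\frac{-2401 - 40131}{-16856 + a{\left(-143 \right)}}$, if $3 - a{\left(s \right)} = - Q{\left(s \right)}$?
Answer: $\frac{21266}{8355} \approx 2.5453$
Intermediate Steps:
$a{\left(s \right)} = 3 - s$ ($a{\left(s \right)} = 3 - - \left(-1\right) s = 3 - s$)
$\frac{-2401 - 40131}{-16856 + a{\left(-143 \right)}} = \frac{-2401 - 40131}{-16856 + \left(3 - -143\right)} = - \frac{42532}{-16856 + \left(3 + 143\right)} = - \frac{42532}{-16856 + 146} = - \frac{42532}{-16710} = \left(-42532\right) \left(- \frac{1}{16710}\right) = \frac{21266}{8355}$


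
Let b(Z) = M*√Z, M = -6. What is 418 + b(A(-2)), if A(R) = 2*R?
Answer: 418 - 12*I ≈ 418.0 - 12.0*I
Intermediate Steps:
b(Z) = -6*√Z
418 + b(A(-2)) = 418 - 6*2*I = 418 - 12*I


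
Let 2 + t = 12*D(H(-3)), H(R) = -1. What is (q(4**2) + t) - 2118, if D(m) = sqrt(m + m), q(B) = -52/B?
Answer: -8493/4 + 12*I*sqrt(2) ≈ -2123.3 + 16.971*I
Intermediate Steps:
D(m) = sqrt(2)*sqrt(m) (D(m) = sqrt(2*m) = sqrt(2)*sqrt(m))
t = -2 + 12*I*sqrt(2) (t = -2 + 12*(sqrt(2)*sqrt(-1)) = -2 + 12*(sqrt(2)*I) = -2 + 12*(I*sqrt(2)) = -2 + 12*I*sqrt(2) ≈ -2.0 + 16.971*I)
(q(4**2) + t) - 2118 = (-52/(4**2) + (-2 + 12*I*sqrt(2))) - 2118 = (-52/16 + (-2 + 12*I*sqrt(2))) - 2118 = (-52*1/16 + (-2 + 12*I*sqrt(2))) - 2118 = (-13/4 + (-2 + 12*I*sqrt(2))) - 2118 = (-21/4 + 12*I*sqrt(2)) - 2118 = -8493/4 + 12*I*sqrt(2)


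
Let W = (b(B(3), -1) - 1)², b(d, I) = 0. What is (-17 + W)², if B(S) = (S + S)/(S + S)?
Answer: 256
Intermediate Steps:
B(S) = 1 (B(S) = (2*S)/((2*S)) = (2*S)*(1/(2*S)) = 1)
W = 1 (W = (0 - 1)² = (-1)² = 1)
(-17 + W)² = (-17 + 1)² = (-16)² = 256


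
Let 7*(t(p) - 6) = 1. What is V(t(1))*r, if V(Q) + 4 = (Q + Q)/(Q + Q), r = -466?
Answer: 1398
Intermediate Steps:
t(p) = 43/7 (t(p) = 6 + (1/7)*1 = 6 + 1/7 = 43/7)
V(Q) = -3 (V(Q) = -4 + (Q + Q)/(Q + Q) = -4 + (2*Q)/((2*Q)) = -4 + (2*Q)*(1/(2*Q)) = -4 + 1 = -3)
V(t(1))*r = -3*(-466) = 1398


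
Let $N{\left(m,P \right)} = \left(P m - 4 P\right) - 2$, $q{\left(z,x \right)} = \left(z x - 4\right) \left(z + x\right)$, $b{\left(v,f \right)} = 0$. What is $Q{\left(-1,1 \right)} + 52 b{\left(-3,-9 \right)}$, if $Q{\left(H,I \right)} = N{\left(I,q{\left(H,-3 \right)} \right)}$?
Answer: $-14$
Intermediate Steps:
$q{\left(z,x \right)} = \left(-4 + x z\right) \left(x + z\right)$ ($q{\left(z,x \right)} = \left(x z - 4\right) \left(x + z\right) = \left(-4 + x z\right) \left(x + z\right)$)
$N{\left(m,P \right)} = -2 - 4 P + P m$ ($N{\left(m,P \right)} = \left(- 4 P + P m\right) - 2 = -2 - 4 P + P m$)
$Q{\left(H,I \right)} = -50 - 20 H + 12 H^{2} + I \left(12 - 3 H^{2} + 5 H\right)$ ($Q{\left(H,I \right)} = -2 - 4 \left(\left(-4\right) \left(-3\right) - 4 H - 3 H^{2} + H \left(-3\right)^{2}\right) + \left(\left(-4\right) \left(-3\right) - 4 H - 3 H^{2} + H \left(-3\right)^{2}\right) I = -2 - 4 \left(12 - 4 H - 3 H^{2} + H 9\right) + \left(12 - 4 H - 3 H^{2} + H 9\right) I = -2 - 4 \left(12 - 4 H - 3 H^{2} + 9 H\right) + \left(12 - 4 H - 3 H^{2} + 9 H\right) I = -2 - 4 \left(12 - 3 H^{2} + 5 H\right) + \left(12 - 3 H^{2} + 5 H\right) I = -2 - \left(48 - 12 H^{2} + 20 H\right) + I \left(12 - 3 H^{2} + 5 H\right) = -50 - 20 H + 12 H^{2} + I \left(12 - 3 H^{2} + 5 H\right)$)
$Q{\left(-1,1 \right)} + 52 b{\left(-3,-9 \right)} = \left(-50 - -20 + 12 \left(-1\right)^{2} + 1 \left(12 - 3 \left(-1\right)^{2} + 5 \left(-1\right)\right)\right) + 52 \cdot 0 = \left(-50 + 20 + 12 \cdot 1 + 1 \left(12 - 3 - 5\right)\right) + 0 = \left(-50 + 20 + 12 + 1 \left(12 - 3 - 5\right)\right) + 0 = \left(-50 + 20 + 12 + 1 \cdot 4\right) + 0 = \left(-50 + 20 + 12 + 4\right) + 0 = -14 + 0 = -14$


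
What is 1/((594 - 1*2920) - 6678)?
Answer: -1/9004 ≈ -0.00011106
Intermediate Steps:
1/((594 - 1*2920) - 6678) = 1/((594 - 2920) - 6678) = 1/(-2326 - 6678) = 1/(-9004) = -1/9004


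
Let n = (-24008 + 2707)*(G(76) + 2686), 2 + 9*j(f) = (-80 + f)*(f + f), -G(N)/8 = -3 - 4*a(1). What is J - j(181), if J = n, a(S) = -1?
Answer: -513433262/9 ≈ -5.7048e+7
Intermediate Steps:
G(N) = -8 (G(N) = -8*(-3 - 4*(-1)) = -8*(-3 + 4) = -8*1 = -8)
j(f) = -2/9 + 2*f*(-80 + f)/9 (j(f) = -2/9 + ((-80 + f)*(f + f))/9 = -2/9 + ((-80 + f)*(2*f))/9 = -2/9 + (2*f*(-80 + f))/9 = -2/9 + 2*f*(-80 + f)/9)
n = -57044078 (n = (-24008 + 2707)*(-8 + 2686) = -21301*2678 = -57044078)
J = -57044078
J - j(181) = -57044078 - (-2/9 - 160/9*181 + (2/9)*181²) = -57044078 - (-2/9 - 28960/9 + (2/9)*32761) = -57044078 - (-2/9 - 28960/9 + 65522/9) = -57044078 - 1*36560/9 = -57044078 - 36560/9 = -513433262/9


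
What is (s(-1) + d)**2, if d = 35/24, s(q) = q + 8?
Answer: 41209/576 ≈ 71.543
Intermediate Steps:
s(q) = 8 + q
d = 35/24 (d = 35*(1/24) = 35/24 ≈ 1.4583)
(s(-1) + d)**2 = ((8 - 1) + 35/24)**2 = (7 + 35/24)**2 = (203/24)**2 = 41209/576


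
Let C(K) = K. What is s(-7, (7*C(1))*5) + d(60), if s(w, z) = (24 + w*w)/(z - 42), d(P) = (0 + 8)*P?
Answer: 3287/7 ≈ 469.57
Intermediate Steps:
d(P) = 8*P
s(w, z) = (24 + w²)/(-42 + z)
s(-7, (7*C(1))*5) + d(60) = (24 + (-7)²)/(-42 + (7*1)*5) + 8*60 = (24 + 49)/(-42 + 7*5) + 480 = 73/(-42 + 35) + 480 = 73/(-7) + 480 = -⅐*73 + 480 = -73/7 + 480 = 3287/7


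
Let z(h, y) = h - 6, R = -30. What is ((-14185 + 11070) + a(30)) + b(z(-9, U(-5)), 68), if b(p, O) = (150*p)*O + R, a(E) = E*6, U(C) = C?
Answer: -155965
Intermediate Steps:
a(E) = 6*E
z(h, y) = -6 + h
b(p, O) = -30 + 150*O*p (b(p, O) = (150*p)*O - 30 = 150*O*p - 30 = -30 + 150*O*p)
((-14185 + 11070) + a(30)) + b(z(-9, U(-5)), 68) = ((-14185 + 11070) + 6*30) + (-30 + 150*68*(-6 - 9)) = (-3115 + 180) + (-30 + 150*68*(-15)) = -2935 + (-30 - 153000) = -2935 - 153030 = -155965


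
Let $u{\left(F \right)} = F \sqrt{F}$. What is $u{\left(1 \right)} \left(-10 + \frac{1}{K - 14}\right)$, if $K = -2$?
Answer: $- \frac{161}{16} \approx -10.063$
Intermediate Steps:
$u{\left(F \right)} = F^{\frac{3}{2}}$
$u{\left(1 \right)} \left(-10 + \frac{1}{K - 14}\right) = 1^{\frac{3}{2}} \left(-10 + \frac{1}{-2 - 14}\right) = 1 \left(-10 + \frac{1}{-16}\right) = 1 \left(-10 - \frac{1}{16}\right) = 1 \left(- \frac{161}{16}\right) = - \frac{161}{16}$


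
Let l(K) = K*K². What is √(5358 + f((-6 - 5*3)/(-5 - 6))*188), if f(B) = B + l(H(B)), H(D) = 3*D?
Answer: √600798462/121 ≈ 202.57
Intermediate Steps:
l(K) = K³
f(B) = B + 27*B³ (f(B) = B + (3*B)³ = B + 27*B³)
√(5358 + f((-6 - 5*3)/(-5 - 6))*188) = √(5358 + ((-6 - 5*3)/(-5 - 6) + 27*((-6 - 5*3)/(-5 - 6))³)*188) = √(5358 + ((-6 - 15)/(-11) + 27*((-6 - 15)/(-11))³)*188) = √(5358 + (-21*(-1/11) + 27*(-21*(-1/11))³)*188) = √(5358 + (21/11 + 27*(21/11)³)*188) = √(5358 + (21/11 + 27*(9261/1331))*188) = √(5358 + (21/11 + 250047/1331)*188) = √(5358 + (252588/1331)*188) = √(5358 + 47486544/1331) = √(54618042/1331) = √600798462/121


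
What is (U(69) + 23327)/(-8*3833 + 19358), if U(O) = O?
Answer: -11698/5653 ≈ -2.0693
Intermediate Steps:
(U(69) + 23327)/(-8*3833 + 19358) = (69 + 23327)/(-8*3833 + 19358) = 23396/(-30664 + 19358) = 23396/(-11306) = 23396*(-1/11306) = -11698/5653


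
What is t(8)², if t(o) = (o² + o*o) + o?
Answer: 18496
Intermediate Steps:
t(o) = o + 2*o² (t(o) = (o² + o²) + o = 2*o² + o = o + 2*o²)
t(8)² = (8*(1 + 2*8))² = (8*(1 + 16))² = (8*17)² = 136² = 18496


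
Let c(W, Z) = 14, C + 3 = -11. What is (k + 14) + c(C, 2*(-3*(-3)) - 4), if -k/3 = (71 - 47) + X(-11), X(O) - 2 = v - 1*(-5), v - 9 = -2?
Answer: -86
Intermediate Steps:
C = -14 (C = -3 - 11 = -14)
v = 7 (v = 9 - 2 = 7)
X(O) = 14 (X(O) = 2 + (7 - 1*(-5)) = 2 + (7 + 5) = 2 + 12 = 14)
k = -114 (k = -3*((71 - 47) + 14) = -3*(24 + 14) = -3*38 = -114)
(k + 14) + c(C, 2*(-3*(-3)) - 4) = (-114 + 14) + 14 = -100 + 14 = -86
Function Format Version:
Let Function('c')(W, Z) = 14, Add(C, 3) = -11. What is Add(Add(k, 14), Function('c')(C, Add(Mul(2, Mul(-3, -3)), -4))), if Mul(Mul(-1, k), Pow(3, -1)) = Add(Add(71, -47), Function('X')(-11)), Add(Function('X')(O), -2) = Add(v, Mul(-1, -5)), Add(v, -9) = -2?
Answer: -86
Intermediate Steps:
C = -14 (C = Add(-3, -11) = -14)
v = 7 (v = Add(9, -2) = 7)
Function('X')(O) = 14 (Function('X')(O) = Add(2, Add(7, Mul(-1, -5))) = Add(2, Add(7, 5)) = Add(2, 12) = 14)
k = -114 (k = Mul(-3, Add(Add(71, -47), 14)) = Mul(-3, Add(24, 14)) = Mul(-3, 38) = -114)
Add(Add(k, 14), Function('c')(C, Add(Mul(2, Mul(-3, -3)), -4))) = Add(Add(-114, 14), 14) = Add(-100, 14) = -86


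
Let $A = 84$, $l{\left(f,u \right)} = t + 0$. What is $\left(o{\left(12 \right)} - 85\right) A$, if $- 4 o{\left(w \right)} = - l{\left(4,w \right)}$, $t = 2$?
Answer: $-7098$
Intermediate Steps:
$l{\left(f,u \right)} = 2$ ($l{\left(f,u \right)} = 2 + 0 = 2$)
$o{\left(w \right)} = \frac{1}{2}$ ($o{\left(w \right)} = - \frac{\left(-1\right) 2}{4} = \left(- \frac{1}{4}\right) \left(-2\right) = \frac{1}{2}$)
$\left(o{\left(12 \right)} - 85\right) A = \left(\frac{1}{2} - 85\right) 84 = \left(- \frac{169}{2}\right) 84 = -7098$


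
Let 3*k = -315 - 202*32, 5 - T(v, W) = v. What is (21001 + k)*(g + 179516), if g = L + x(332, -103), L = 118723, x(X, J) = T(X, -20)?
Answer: 5583268096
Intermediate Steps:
T(v, W) = 5 - v
x(X, J) = 5 - X
k = -6779/3 (k = (-315 - 202*32)/3 = (-315 - 6464)/3 = (⅓)*(-6779) = -6779/3 ≈ -2259.7)
g = 118396 (g = 118723 + (5 - 1*332) = 118723 + (5 - 332) = 118723 - 327 = 118396)
(21001 + k)*(g + 179516) = (21001 - 6779/3)*(118396 + 179516) = (56224/3)*297912 = 5583268096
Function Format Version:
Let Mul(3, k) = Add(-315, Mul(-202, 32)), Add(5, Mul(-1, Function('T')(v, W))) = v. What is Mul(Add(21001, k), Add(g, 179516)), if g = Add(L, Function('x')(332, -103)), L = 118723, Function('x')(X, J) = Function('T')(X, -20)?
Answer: 5583268096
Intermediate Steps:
Function('T')(v, W) = Add(5, Mul(-1, v))
Function('x')(X, J) = Add(5, Mul(-1, X))
k = Rational(-6779, 3) (k = Mul(Rational(1, 3), Add(-315, Mul(-202, 32))) = Mul(Rational(1, 3), Add(-315, -6464)) = Mul(Rational(1, 3), -6779) = Rational(-6779, 3) ≈ -2259.7)
g = 118396 (g = Add(118723, Add(5, Mul(-1, 332))) = Add(118723, Add(5, -332)) = Add(118723, -327) = 118396)
Mul(Add(21001, k), Add(g, 179516)) = Mul(Add(21001, Rational(-6779, 3)), Add(118396, 179516)) = Mul(Rational(56224, 3), 297912) = 5583268096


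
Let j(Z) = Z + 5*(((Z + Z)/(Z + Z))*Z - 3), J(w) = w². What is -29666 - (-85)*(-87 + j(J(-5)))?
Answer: -25586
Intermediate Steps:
j(Z) = -15 + 6*Z (j(Z) = Z + 5*(((2*Z)/((2*Z)))*Z - 3) = Z + 5*(((2*Z)*(1/(2*Z)))*Z - 3) = Z + 5*(1*Z - 3) = Z + 5*(Z - 3) = Z + 5*(-3 + Z) = Z + (-15 + 5*Z) = -15 + 6*Z)
-29666 - (-85)*(-87 + j(J(-5))) = -29666 - (-85)*(-87 + (-15 + 6*(-5)²)) = -29666 - (-85)*(-87 + (-15 + 6*25)) = -29666 - (-85)*(-87 + (-15 + 150)) = -29666 - (-85)*(-87 + 135) = -29666 - (-85)*48 = -29666 - 1*(-4080) = -29666 + 4080 = -25586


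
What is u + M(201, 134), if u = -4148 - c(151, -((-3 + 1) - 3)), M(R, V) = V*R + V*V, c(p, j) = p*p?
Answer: 17941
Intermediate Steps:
c(p, j) = p²
M(R, V) = V² + R*V (M(R, V) = R*V + V² = V² + R*V)
u = -26949 (u = -4148 - 1*151² = -4148 - 1*22801 = -4148 - 22801 = -26949)
u + M(201, 134) = -26949 + 134*(201 + 134) = -26949 + 134*335 = -26949 + 44890 = 17941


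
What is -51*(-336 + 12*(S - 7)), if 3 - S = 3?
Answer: 21420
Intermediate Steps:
S = 0 (S = 3 - 1*3 = 3 - 3 = 0)
-51*(-336 + 12*(S - 7)) = -51*(-336 + 12*(0 - 7)) = -51*(-336 + 12*(-7)) = -51*(-336 - 84) = -51*(-420) = 21420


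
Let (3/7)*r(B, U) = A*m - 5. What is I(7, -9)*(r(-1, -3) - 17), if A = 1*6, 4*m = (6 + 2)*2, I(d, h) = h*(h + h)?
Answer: 4428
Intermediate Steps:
I(d, h) = 2*h**2 (I(d, h) = h*(2*h) = 2*h**2)
m = 4 (m = ((6 + 2)*2)/4 = (8*2)/4 = (1/4)*16 = 4)
A = 6
r(B, U) = 133/3 (r(B, U) = 7*(6*4 - 5)/3 = 7*(24 - 5)/3 = (7/3)*19 = 133/3)
I(7, -9)*(r(-1, -3) - 17) = (2*(-9)**2)*(133/3 - 17) = (2*81)*(82/3) = 162*(82/3) = 4428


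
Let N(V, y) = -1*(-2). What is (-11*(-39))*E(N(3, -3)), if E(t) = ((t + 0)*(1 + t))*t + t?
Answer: 6006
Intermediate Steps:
N(V, y) = 2
E(t) = t + t²*(1 + t) (E(t) = (t*(1 + t))*t + t = t²*(1 + t) + t = t + t²*(1 + t))
(-11*(-39))*E(N(3, -3)) = (-11*(-39))*(2*(1 + 2 + 2²)) = 429*(2*(1 + 2 + 4)) = 429*(2*7) = 429*14 = 6006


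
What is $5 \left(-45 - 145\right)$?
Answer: $-950$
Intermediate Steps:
$5 \left(-45 - 145\right) = 5 \left(-190\right) = -950$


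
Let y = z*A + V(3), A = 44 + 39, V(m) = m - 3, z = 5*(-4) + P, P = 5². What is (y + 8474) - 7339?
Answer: 1550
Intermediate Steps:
P = 25
z = 5 (z = 5*(-4) + 25 = -20 + 25 = 5)
V(m) = -3 + m
A = 83
y = 415 (y = 5*83 + (-3 + 3) = 415 + 0 = 415)
(y + 8474) - 7339 = (415 + 8474) - 7339 = 8889 - 7339 = 1550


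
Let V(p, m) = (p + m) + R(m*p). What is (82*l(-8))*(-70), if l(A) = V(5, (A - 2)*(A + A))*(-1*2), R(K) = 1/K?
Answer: 37884287/20 ≈ 1.8942e+6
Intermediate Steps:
V(p, m) = m + p + 1/(m*p) (V(p, m) = (p + m) + 1/(m*p) = (m + p) + 1/(m*p) = m + p + 1/(m*p))
l(A) = -10 - 4*A*(-2 + A) - 1/(5*A*(-2 + A)) (l(A) = ((A - 2)*(A + A) + 5 + 1/(((A - 2)*(A + A))*5))*(-1*2) = ((-2 + A)*(2*A) + 5 + (1/5)/((-2 + A)*(2*A)))*(-2) = (2*A*(-2 + A) + 5 + (1/5)/(2*A*(-2 + A)))*(-2) = (2*A*(-2 + A) + 5 + (1/(2*A*(-2 + A)))*(1/5))*(-2) = (2*A*(-2 + A) + 5 + 1/(10*A*(-2 + A)))*(-2) = (5 + 2*A*(-2 + A) + 1/(10*A*(-2 + A)))*(-2) = -10 - 4*A*(-2 + A) - 1/(5*A*(-2 + A)))
(82*l(-8))*(-70) = (82*((1/5)*(-1 - 10*(-8)*(-2 - 8)*(5 + 2*(-8)*(-2 - 8)))/(-8*(-2 - 8))))*(-70) = (82*((1/5)*(-1/8)*(-1 - 10*(-8)*(-10)*(5 + 2*(-8)*(-10)))/(-10)))*(-70) = (82*((1/5)*(-1/8)*(-1/10)*(-1 - 10*(-8)*(-10)*(5 + 160))))*(-70) = (82*((1/5)*(-1/8)*(-1/10)*(-1 - 10*(-8)*(-10)*165)))*(-70) = (82*((1/5)*(-1/8)*(-1/10)*(-1 - 132000)))*(-70) = (82*((1/5)*(-1/8)*(-1/10)*(-132001)))*(-70) = (82*(-132001/400))*(-70) = -5412041/200*(-70) = 37884287/20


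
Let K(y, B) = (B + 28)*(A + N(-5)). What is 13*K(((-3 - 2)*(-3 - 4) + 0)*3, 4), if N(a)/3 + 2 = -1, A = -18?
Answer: -11232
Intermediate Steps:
N(a) = -9 (N(a) = -6 + 3*(-1) = -6 - 3 = -9)
K(y, B) = -756 - 27*B (K(y, B) = (B + 28)*(-18 - 9) = (28 + B)*(-27) = -756 - 27*B)
13*K(((-3 - 2)*(-3 - 4) + 0)*3, 4) = 13*(-756 - 27*4) = 13*(-756 - 108) = 13*(-864) = -11232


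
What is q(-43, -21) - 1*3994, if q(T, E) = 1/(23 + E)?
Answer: -7987/2 ≈ -3993.5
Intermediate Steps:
q(-43, -21) - 1*3994 = 1/(23 - 21) - 1*3994 = 1/2 - 3994 = ½ - 3994 = -7987/2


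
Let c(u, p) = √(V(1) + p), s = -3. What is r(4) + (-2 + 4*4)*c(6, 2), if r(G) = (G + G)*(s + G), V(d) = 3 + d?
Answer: 8 + 14*√6 ≈ 42.293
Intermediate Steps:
r(G) = 2*G*(-3 + G) (r(G) = (G + G)*(-3 + G) = (2*G)*(-3 + G) = 2*G*(-3 + G))
c(u, p) = √(4 + p) (c(u, p) = √((3 + 1) + p) = √(4 + p))
r(4) + (-2 + 4*4)*c(6, 2) = 2*4*(-3 + 4) + (-2 + 4*4)*√(4 + 2) = 2*4*1 + (-2 + 16)*√6 = 8 + 14*√6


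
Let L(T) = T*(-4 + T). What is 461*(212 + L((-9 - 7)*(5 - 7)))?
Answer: 510788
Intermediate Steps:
461*(212 + L((-9 - 7)*(5 - 7))) = 461*(212 + ((-9 - 7)*(5 - 7))*(-4 + (-9 - 7)*(5 - 7))) = 461*(212 + (-16*(-2))*(-4 - 16*(-2))) = 461*(212 + 32*(-4 + 32)) = 461*(212 + 32*28) = 461*(212 + 896) = 461*1108 = 510788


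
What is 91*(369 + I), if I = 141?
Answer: 46410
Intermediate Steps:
91*(369 + I) = 91*(369 + 141) = 91*510 = 46410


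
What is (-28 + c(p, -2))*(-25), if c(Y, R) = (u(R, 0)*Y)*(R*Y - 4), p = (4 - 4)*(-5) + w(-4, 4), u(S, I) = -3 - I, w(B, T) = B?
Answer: -500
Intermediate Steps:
p = -4 (p = (4 - 4)*(-5) - 4 = 0*(-5) - 4 = 0 - 4 = -4)
c(Y, R) = -3*Y*(-4 + R*Y) (c(Y, R) = ((-3 - 1*0)*Y)*(R*Y - 4) = ((-3 + 0)*Y)*(-4 + R*Y) = (-3*Y)*(-4 + R*Y) = -3*Y*(-4 + R*Y))
(-28 + c(p, -2))*(-25) = (-28 + 3*(-4)*(4 - 1*(-2)*(-4)))*(-25) = (-28 + 3*(-4)*(4 - 8))*(-25) = (-28 + 3*(-4)*(-4))*(-25) = (-28 + 48)*(-25) = 20*(-25) = -500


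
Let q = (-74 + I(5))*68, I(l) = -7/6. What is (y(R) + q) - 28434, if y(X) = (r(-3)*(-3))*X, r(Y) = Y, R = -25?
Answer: -101311/3 ≈ -33770.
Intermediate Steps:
I(l) = -7/6 (I(l) = -7*⅙ = -7/6)
q = -15334/3 (q = (-74 - 7/6)*68 = -451/6*68 = -15334/3 ≈ -5111.3)
y(X) = 9*X (y(X) = (-3*(-3))*X = 9*X)
(y(R) + q) - 28434 = (9*(-25) - 15334/3) - 28434 = (-225 - 15334/3) - 28434 = -16009/3 - 28434 = -101311/3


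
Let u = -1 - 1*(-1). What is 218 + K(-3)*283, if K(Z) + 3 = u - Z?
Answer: 218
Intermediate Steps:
u = 0 (u = -1 + 1 = 0)
K(Z) = -3 - Z (K(Z) = -3 + (0 - Z) = -3 - Z)
218 + K(-3)*283 = 218 + (-3 - 1*(-3))*283 = 218 + (-3 + 3)*283 = 218 + 0*283 = 218 + 0 = 218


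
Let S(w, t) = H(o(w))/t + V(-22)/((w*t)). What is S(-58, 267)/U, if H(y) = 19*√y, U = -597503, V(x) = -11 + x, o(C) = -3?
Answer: -11/3084310486 - 19*I*√3/159533301 ≈ -3.5664e-9 - 2.0628e-7*I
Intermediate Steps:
S(w, t) = -33/(t*w) + 19*I*√3/t (S(w, t) = (19*√(-3))/t + (-11 - 22)/((w*t)) = (19*(I*√3))/t - 33*1/(t*w) = (19*I*√3)/t - 33/(t*w) = 19*I*√3/t - 33/(t*w) = -33/(t*w) + 19*I*√3/t)
S(-58, 267)/U = ((-33 + 19*I*(-58)*√3)/(267*(-58)))/(-597503) = ((1/267)*(-1/58)*(-33 - 1102*I*√3))*(-1/597503) = (11/5162 + 19*I*√3/267)*(-1/597503) = -11/3084310486 - 19*I*√3/159533301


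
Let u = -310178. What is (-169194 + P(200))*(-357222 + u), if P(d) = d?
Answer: 112786595600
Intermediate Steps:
(-169194 + P(200))*(-357222 + u) = (-169194 + 200)*(-357222 - 310178) = -168994*(-667400) = 112786595600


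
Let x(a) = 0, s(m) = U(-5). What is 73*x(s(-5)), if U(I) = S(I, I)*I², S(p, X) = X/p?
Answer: 0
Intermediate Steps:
U(I) = I² (U(I) = (I/I)*I² = 1*I² = I²)
s(m) = 25 (s(m) = (-5)² = 25)
73*x(s(-5)) = 73*0 = 0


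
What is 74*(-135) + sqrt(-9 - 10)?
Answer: -9990 + I*sqrt(19) ≈ -9990.0 + 4.3589*I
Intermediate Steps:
74*(-135) + sqrt(-9 - 10) = -9990 + sqrt(-19) = -9990 + I*sqrt(19)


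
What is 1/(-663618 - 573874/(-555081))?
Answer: -555081/368361169184 ≈ -1.5069e-6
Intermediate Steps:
1/(-663618 - 573874/(-555081)) = 1/(-663618 - 573874*(-1/555081)) = 1/(-663618 + 573874/555081) = 1/(-368361169184/555081) = -555081/368361169184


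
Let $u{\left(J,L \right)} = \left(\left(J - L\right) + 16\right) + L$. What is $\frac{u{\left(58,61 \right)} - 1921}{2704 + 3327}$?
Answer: $- \frac{1847}{6031} \approx -0.30625$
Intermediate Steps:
$u{\left(J,L \right)} = 16 + J$ ($u{\left(J,L \right)} = \left(16 + J - L\right) + L = 16 + J$)
$\frac{u{\left(58,61 \right)} - 1921}{2704 + 3327} = \frac{\left(16 + 58\right) - 1921}{2704 + 3327} = \frac{74 - 1921}{6031} = \left(-1847\right) \frac{1}{6031} = - \frac{1847}{6031}$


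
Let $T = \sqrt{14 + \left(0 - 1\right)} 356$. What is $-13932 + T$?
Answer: $-13932 + 356 \sqrt{13} \approx -12648.0$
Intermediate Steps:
$T = 356 \sqrt{13}$ ($T = \sqrt{14 - 1} \cdot 356 = \sqrt{13} \cdot 356 = 356 \sqrt{13} \approx 1283.6$)
$-13932 + T = -13932 + 356 \sqrt{13}$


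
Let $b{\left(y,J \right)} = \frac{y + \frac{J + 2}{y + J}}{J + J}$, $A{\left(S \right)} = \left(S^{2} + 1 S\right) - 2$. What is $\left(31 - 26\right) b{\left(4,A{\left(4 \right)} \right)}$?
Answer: $\frac{15}{22} \approx 0.68182$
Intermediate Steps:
$A{\left(S \right)} = -2 + S + S^{2}$ ($A{\left(S \right)} = \left(S^{2} + S\right) - 2 = \left(S + S^{2}\right) - 2 = -2 + S + S^{2}$)
$b{\left(y,J \right)} = \frac{y + \frac{2 + J}{J + y}}{2 J}$
$\left(31 - 26\right) b{\left(4,A{\left(4 \right)} \right)} = \left(31 - 26\right) \frac{2 + \left(-2 + 4 + 4^{2}\right) + 4^{2} + \left(-2 + 4 + 4^{2}\right) 4}{2 \left(-2 + 4 + 4^{2}\right) \left(\left(-2 + 4 + 4^{2}\right) + 4\right)} = 5 \frac{2 + \left(-2 + 4 + 16\right) + 16 + \left(-2 + 4 + 16\right) 4}{2 \left(-2 + 4 + 16\right) \left(\left(-2 + 4 + 16\right) + 4\right)} = 5 \frac{2 + 18 + 16 + 18 \cdot 4}{2 \cdot 18 \left(18 + 4\right)} = 5 \cdot \frac{1}{2} \cdot \frac{1}{18} \cdot \frac{1}{22} \left(2 + 18 + 16 + 72\right) = 5 \cdot \frac{1}{2} \cdot \frac{1}{18} \cdot \frac{1}{22} \cdot 108 = 5 \cdot \frac{3}{22} = \frac{15}{22}$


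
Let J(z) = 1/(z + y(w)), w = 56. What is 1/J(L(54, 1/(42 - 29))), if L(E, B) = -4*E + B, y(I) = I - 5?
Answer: -2144/13 ≈ -164.92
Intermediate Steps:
y(I) = -5 + I
L(E, B) = B - 4*E
J(z) = 1/(51 + z) (J(z) = 1/(z + (-5 + 56)) = 1/(z + 51) = 1/(51 + z))
1/J(L(54, 1/(42 - 29))) = 1/(1/(51 + (1/(42 - 29) - 4*54))) = 1/(1/(51 + (1/13 - 216))) = 1/(1/(51 - 2807/13)) = 1/(1/(-2144/13)) = 1/(-13/2144) = -2144/13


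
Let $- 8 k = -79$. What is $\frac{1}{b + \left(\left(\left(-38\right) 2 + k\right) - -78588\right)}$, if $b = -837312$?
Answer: $- \frac{8}{6070321} \approx -1.3179 \cdot 10^{-6}$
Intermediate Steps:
$k = \frac{79}{8}$ ($k = \left(- \frac{1}{8}\right) \left(-79\right) = \frac{79}{8} \approx 9.875$)
$\frac{1}{b + \left(\left(\left(-38\right) 2 + k\right) - -78588\right)} = \frac{1}{-837312 + \left(\left(\left(-38\right) 2 + \frac{79}{8}\right) - -78588\right)} = \frac{1}{-837312 + \left(\left(-76 + \frac{79}{8}\right) + 78588\right)} = \frac{1}{-837312 + \left(- \frac{529}{8} + 78588\right)} = \frac{1}{-837312 + \frac{628175}{8}} = \frac{1}{- \frac{6070321}{8}} = - \frac{8}{6070321}$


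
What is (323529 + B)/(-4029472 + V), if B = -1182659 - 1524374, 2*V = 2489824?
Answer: 148969/174035 ≈ 0.85597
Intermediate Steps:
V = 1244912 (V = (½)*2489824 = 1244912)
B = -2707033
(323529 + B)/(-4029472 + V) = (323529 - 2707033)/(-4029472 + 1244912) = -2383504/(-2784560) = -2383504*(-1/2784560) = 148969/174035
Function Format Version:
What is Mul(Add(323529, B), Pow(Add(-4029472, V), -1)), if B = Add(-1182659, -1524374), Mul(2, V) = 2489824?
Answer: Rational(148969, 174035) ≈ 0.85597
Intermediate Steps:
V = 1244912 (V = Mul(Rational(1, 2), 2489824) = 1244912)
B = -2707033
Mul(Add(323529, B), Pow(Add(-4029472, V), -1)) = Mul(Add(323529, -2707033), Pow(Add(-4029472, 1244912), -1)) = Mul(-2383504, Pow(-2784560, -1)) = Mul(-2383504, Rational(-1, 2784560)) = Rational(148969, 174035)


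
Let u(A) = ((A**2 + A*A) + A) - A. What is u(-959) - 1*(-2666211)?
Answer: 4505573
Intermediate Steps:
u(A) = 2*A**2 (u(A) = ((A**2 + A**2) + A) - A = (2*A**2 + A) - A = (A + 2*A**2) - A = 2*A**2)
u(-959) - 1*(-2666211) = 2*(-959)**2 - 1*(-2666211) = 2*919681 + 2666211 = 1839362 + 2666211 = 4505573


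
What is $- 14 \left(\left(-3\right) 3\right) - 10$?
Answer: $116$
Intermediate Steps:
$- 14 \left(\left(-3\right) 3\right) - 10 = \left(-14\right) \left(-9\right) - 10 = 126 - 10 = 116$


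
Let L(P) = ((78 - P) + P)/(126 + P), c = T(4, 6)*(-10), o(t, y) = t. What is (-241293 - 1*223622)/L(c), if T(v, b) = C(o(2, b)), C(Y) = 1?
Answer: -26965070/39 ≈ -6.9141e+5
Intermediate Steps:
T(v, b) = 1
c = -10 (c = 1*(-10) = -10)
L(P) = 78/(126 + P)
(-241293 - 1*223622)/L(c) = (-241293 - 1*223622)/((78/(126 - 10))) = (-241293 - 223622)/((78/116)) = -464915/(78*(1/116)) = -464915/39/58 = -464915*58/39 = -26965070/39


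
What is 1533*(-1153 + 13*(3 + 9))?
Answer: -1528401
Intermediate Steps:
1533*(-1153 + 13*(3 + 9)) = 1533*(-1153 + 13*12) = 1533*(-1153 + 156) = 1533*(-997) = -1528401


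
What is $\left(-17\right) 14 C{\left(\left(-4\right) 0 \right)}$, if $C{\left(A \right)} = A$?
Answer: $0$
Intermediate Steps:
$\left(-17\right) 14 C{\left(\left(-4\right) 0 \right)} = \left(-17\right) 14 \left(\left(-4\right) 0\right) = \left(-238\right) 0 = 0$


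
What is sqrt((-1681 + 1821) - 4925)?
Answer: I*sqrt(4785) ≈ 69.174*I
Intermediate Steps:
sqrt((-1681 + 1821) - 4925) = sqrt(140 - 4925) = sqrt(-4785) = I*sqrt(4785)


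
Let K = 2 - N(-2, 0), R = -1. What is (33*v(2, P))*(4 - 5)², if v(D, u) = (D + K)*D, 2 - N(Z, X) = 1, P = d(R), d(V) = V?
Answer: 198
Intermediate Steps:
P = -1
N(Z, X) = 1 (N(Z, X) = 2 - 1*1 = 2 - 1 = 1)
K = 1 (K = 2 - 1*1 = 2 - 1 = 1)
v(D, u) = D*(1 + D) (v(D, u) = (D + 1)*D = (1 + D)*D = D*(1 + D))
(33*v(2, P))*(4 - 5)² = (33*(2*(1 + 2)))*(4 - 5)² = (33*(2*3))*(-1)² = (33*6)*1 = 198*1 = 198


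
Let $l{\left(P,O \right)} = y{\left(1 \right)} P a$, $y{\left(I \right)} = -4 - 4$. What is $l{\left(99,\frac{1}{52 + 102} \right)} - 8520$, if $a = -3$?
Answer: $-6144$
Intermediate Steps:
$y{\left(I \right)} = -8$
$l{\left(P,O \right)} = 24 P$ ($l{\left(P,O \right)} = - 8 P \left(-3\right) = 24 P$)
$l{\left(99,\frac{1}{52 + 102} \right)} - 8520 = 24 \cdot 99 - 8520 = 2376 - 8520 = -6144$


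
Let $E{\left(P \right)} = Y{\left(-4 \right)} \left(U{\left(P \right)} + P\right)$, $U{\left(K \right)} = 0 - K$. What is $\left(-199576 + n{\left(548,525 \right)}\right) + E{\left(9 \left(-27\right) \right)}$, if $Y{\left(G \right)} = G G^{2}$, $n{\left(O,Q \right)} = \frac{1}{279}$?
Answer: $- \frac{55681703}{279} \approx -1.9958 \cdot 10^{5}$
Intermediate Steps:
$U{\left(K \right)} = - K$
$n{\left(O,Q \right)} = \frac{1}{279}$
$Y{\left(G \right)} = G^{3}$
$E{\left(P \right)} = 0$ ($E{\left(P \right)} = \left(-4\right)^{3} \left(- P + P\right) = \left(-64\right) 0 = 0$)
$\left(-199576 + n{\left(548,525 \right)}\right) + E{\left(9 \left(-27\right) \right)} = \left(-199576 + \frac{1}{279}\right) + 0 = - \frac{55681703}{279} + 0 = - \frac{55681703}{279}$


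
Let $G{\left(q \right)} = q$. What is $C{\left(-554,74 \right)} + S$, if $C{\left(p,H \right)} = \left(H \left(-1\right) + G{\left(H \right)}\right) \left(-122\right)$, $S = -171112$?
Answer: $-171112$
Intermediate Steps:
$C{\left(p,H \right)} = 0$ ($C{\left(p,H \right)} = \left(H \left(-1\right) + H\right) \left(-122\right) = \left(- H + H\right) \left(-122\right) = 0 \left(-122\right) = 0$)
$C{\left(-554,74 \right)} + S = 0 - 171112 = -171112$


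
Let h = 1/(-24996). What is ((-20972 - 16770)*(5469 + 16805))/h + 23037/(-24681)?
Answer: 172876172608936657/8227 ≈ 2.1013e+13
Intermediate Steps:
h = -1/24996 ≈ -4.0006e-5
((-20972 - 16770)*(5469 + 16805))/h + 23037/(-24681) = ((-20972 - 16770)*(5469 + 16805))/(-1/24996) + 23037/(-24681) = -37742*22274*(-24996) + 23037*(-1/24681) = -840665308*(-24996) - 7679/8227 = 21013270038768 - 7679/8227 = 172876172608936657/8227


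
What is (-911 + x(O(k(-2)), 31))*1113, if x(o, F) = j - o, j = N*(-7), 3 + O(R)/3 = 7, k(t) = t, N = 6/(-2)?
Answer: -1003926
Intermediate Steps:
N = -3 (N = 6*(-1/2) = -3)
O(R) = 12 (O(R) = -9 + 3*7 = -9 + 21 = 12)
j = 21 (j = -3*(-7) = 21)
x(o, F) = 21 - o
(-911 + x(O(k(-2)), 31))*1113 = (-911 + (21 - 1*12))*1113 = (-911 + (21 - 12))*1113 = (-911 + 9)*1113 = -902*1113 = -1003926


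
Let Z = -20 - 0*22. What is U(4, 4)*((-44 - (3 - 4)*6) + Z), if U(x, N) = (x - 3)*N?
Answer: -232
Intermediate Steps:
U(x, N) = N*(-3 + x) (U(x, N) = (-3 + x)*N = N*(-3 + x))
Z = -20 (Z = -20 - 1*0 = -20 + 0 = -20)
U(4, 4)*((-44 - (3 - 4)*6) + Z) = (4*(-3 + 4))*((-44 - (3 - 4)*6) - 20) = (4*1)*((-44 - (-1)*6) - 20) = 4*((-44 - 1*(-6)) - 20) = 4*((-44 + 6) - 20) = 4*(-38 - 20) = 4*(-58) = -232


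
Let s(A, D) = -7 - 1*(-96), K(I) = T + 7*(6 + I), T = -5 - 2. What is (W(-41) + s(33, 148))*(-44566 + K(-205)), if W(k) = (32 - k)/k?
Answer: -164374416/41 ≈ -4.0091e+6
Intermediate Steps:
T = -7
W(k) = (32 - k)/k
K(I) = 35 + 7*I (K(I) = -7 + 7*(6 + I) = -7 + (42 + 7*I) = 35 + 7*I)
s(A, D) = 89 (s(A, D) = -7 + 96 = 89)
(W(-41) + s(33, 148))*(-44566 + K(-205)) = ((32 - 1*(-41))/(-41) + 89)*(-44566 + (35 + 7*(-205))) = (-(32 + 41)/41 + 89)*(-44566 + (35 - 1435)) = (-1/41*73 + 89)*(-44566 - 1400) = (-73/41 + 89)*(-45966) = (3576/41)*(-45966) = -164374416/41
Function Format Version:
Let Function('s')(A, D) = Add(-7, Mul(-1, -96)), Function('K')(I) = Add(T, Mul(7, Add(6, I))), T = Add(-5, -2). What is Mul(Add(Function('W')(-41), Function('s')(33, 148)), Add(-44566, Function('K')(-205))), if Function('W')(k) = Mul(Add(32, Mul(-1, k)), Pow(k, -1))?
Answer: Rational(-164374416, 41) ≈ -4.0091e+6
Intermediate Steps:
T = -7
Function('W')(k) = Mul(Pow(k, -1), Add(32, Mul(-1, k)))
Function('K')(I) = Add(35, Mul(7, I)) (Function('K')(I) = Add(-7, Mul(7, Add(6, I))) = Add(-7, Add(42, Mul(7, I))) = Add(35, Mul(7, I)))
Function('s')(A, D) = 89 (Function('s')(A, D) = Add(-7, 96) = 89)
Mul(Add(Function('W')(-41), Function('s')(33, 148)), Add(-44566, Function('K')(-205))) = Mul(Add(Mul(Pow(-41, -1), Add(32, Mul(-1, -41))), 89), Add(-44566, Add(35, Mul(7, -205)))) = Mul(Add(Mul(Rational(-1, 41), Add(32, 41)), 89), Add(-44566, Add(35, -1435))) = Mul(Add(Mul(Rational(-1, 41), 73), 89), Add(-44566, -1400)) = Mul(Add(Rational(-73, 41), 89), -45966) = Mul(Rational(3576, 41), -45966) = Rational(-164374416, 41)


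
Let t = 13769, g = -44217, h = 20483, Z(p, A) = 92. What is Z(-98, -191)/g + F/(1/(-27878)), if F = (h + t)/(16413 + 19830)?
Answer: -521256925468/19784651 ≈ -26347.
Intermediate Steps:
F = 34252/36243 (F = (20483 + 13769)/(16413 + 19830) = 34252/36243 ≈ 0.94507)
Z(-98, -191)/g + F/(1/(-27878)) = 92/(-44217) + 34252/(36243*(1/(-27878))) = 92*(-1/44217) + 34252/(36243*(-1/27878)) = -92/44217 + (34252/36243)*(-27878) = -92/44217 - 954877256/36243 = -521256925468/19784651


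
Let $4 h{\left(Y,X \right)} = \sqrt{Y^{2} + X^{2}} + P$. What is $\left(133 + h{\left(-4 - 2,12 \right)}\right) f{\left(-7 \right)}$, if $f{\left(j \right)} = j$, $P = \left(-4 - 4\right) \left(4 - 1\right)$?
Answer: $-889 - \frac{21 \sqrt{5}}{2} \approx -912.48$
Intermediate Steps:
$P = -24$ ($P = \left(-8\right) 3 = -24$)
$h{\left(Y,X \right)} = -6 + \frac{\sqrt{X^{2} + Y^{2}}}{4}$ ($h{\left(Y,X \right)} = \frac{\sqrt{Y^{2} + X^{2}} - 24}{4} = \frac{\sqrt{X^{2} + Y^{2}} - 24}{4} = \frac{-24 + \sqrt{X^{2} + Y^{2}}}{4} = -6 + \frac{\sqrt{X^{2} + Y^{2}}}{4}$)
$\left(133 + h{\left(-4 - 2,12 \right)}\right) f{\left(-7 \right)} = \left(133 - \left(6 - \frac{\sqrt{12^{2} + \left(-4 - 2\right)^{2}}}{4}\right)\right) \left(-7\right) = \left(133 - \left(6 - \frac{\sqrt{144 + \left(-4 - 2\right)^{2}}}{4}\right)\right) \left(-7\right) = \left(133 - \left(6 - \frac{\sqrt{144 + \left(-6\right)^{2}}}{4}\right)\right) \left(-7\right) = \left(133 - \left(6 - \frac{\sqrt{144 + 36}}{4}\right)\right) \left(-7\right) = \left(133 - \left(6 - \frac{\sqrt{180}}{4}\right)\right) \left(-7\right) = \left(133 - \left(6 - \frac{6 \sqrt{5}}{4}\right)\right) \left(-7\right) = \left(133 - \left(6 - \frac{3 \sqrt{5}}{2}\right)\right) \left(-7\right) = \left(127 + \frac{3 \sqrt{5}}{2}\right) \left(-7\right) = -889 - \frac{21 \sqrt{5}}{2}$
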